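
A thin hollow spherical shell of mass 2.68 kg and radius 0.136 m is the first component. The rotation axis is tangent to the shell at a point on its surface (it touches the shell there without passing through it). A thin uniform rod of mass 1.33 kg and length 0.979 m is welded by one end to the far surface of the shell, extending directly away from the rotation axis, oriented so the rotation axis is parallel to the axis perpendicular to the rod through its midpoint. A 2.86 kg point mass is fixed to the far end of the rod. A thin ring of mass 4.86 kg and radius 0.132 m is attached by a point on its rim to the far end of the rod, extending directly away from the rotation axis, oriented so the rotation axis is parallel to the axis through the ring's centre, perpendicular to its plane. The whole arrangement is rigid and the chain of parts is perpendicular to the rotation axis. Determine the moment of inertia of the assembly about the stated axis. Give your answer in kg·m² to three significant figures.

Spherical shell: I_cm = (2/3)MR² = (2/3)(2.68)(0.136)² = 0.033046 kg·m²; centre at d = 0.136 m, so the parallel axis theorem gives I = 0.033046 + (2.68)(0.136)² = 0.082615 kg·m².
Thin rod: I_cm = (1/12)ML² = (1/12)(1.33)(0.979)² = 0.10623 kg·m²; centre at d = 0.136 + 0.136 + 0.4895 = 0.7615 m, so the parallel axis theorem gives I = 0.10623 + (1.33)(0.7615)² = 0.87747 kg·m².
Point mass: I_cm = 0; centre at d = 0.136 + 0.136 + 0.4895 + 0.4895 = 1.251 m, so the parallel axis theorem gives I = 0 + (2.86)(1.251)² = 4.4759 kg·m².
Thin ring: I_cm = MR² = (4.86)(0.132)² = 0.084681 kg·m²; centre at d = 0.136 + 0.136 + 0.4895 + 0.4895 + 0.132 = 1.383 m, so the parallel axis theorem gives I = 0.084681 + (4.86)(1.383)² = 9.3803 kg·m².
Total I = 0.082615 + 0.87747 + 4.4759 + 9.3803 = 14.816 kg·m².

14.8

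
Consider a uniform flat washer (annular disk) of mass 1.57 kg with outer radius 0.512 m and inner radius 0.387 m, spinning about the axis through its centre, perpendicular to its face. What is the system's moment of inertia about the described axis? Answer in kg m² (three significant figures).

0.323

I_cm = (1/2)M(R²+r²) = (1/2)(1.57)[(0.512)² + (0.387)²] = 0.32335 kg m²; axis through the centre, so I = 0.32335 kg m².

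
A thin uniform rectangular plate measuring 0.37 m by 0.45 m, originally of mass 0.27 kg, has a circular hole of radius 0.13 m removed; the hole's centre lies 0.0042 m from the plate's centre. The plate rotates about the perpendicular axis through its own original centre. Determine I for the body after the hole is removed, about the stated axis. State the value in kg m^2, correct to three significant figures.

Unpierced body about its centre: I₀ = (1/12)M(a²+b²) = (1/12)(0.27)[(0.37)² + (0.45)²] = 0.0076365 kg m^2.
The removed disk has mass m = M·πr²/(ab) = (0.27)·π(0.13)²/(0.37·0.45) = 0.086097 kg (same uniform areal density).
Its moment of inertia about the rotation axis (parallel-axis theorem): I_hole = (1/2)mr² + md² = (1/2)(0.086097)(0.13)² + (0.086097)(0.0042)² = 0.00072904 kg m^2.
Treating the hole as negative mass, I = I₀ − I_hole = 0.0076365 − 0.00072904 = 0.0069075 kg m^2.

0.00691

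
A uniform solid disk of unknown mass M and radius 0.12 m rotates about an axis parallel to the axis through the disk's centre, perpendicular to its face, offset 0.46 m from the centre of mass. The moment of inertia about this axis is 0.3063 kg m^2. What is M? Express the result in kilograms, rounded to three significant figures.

I = I_cm + Md² = (1/2)MR² + Md² = M·[0.5·(0.12)² + (0.46)²] = M·0.2188.
So M = 0.3063 / 0.2188 = 1.3999 kg.

1.40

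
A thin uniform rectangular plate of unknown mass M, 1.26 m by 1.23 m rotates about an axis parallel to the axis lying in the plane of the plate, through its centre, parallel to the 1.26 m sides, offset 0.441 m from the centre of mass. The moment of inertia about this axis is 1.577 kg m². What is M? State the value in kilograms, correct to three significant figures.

4.92

I = I_cm + Md² = (1/12)Mb² + Md² = M·[0.0833333·(1.23)² + (0.441)²] = M·0.32056.
So M = 1.577 / 0.32056 = 4.9196 kg.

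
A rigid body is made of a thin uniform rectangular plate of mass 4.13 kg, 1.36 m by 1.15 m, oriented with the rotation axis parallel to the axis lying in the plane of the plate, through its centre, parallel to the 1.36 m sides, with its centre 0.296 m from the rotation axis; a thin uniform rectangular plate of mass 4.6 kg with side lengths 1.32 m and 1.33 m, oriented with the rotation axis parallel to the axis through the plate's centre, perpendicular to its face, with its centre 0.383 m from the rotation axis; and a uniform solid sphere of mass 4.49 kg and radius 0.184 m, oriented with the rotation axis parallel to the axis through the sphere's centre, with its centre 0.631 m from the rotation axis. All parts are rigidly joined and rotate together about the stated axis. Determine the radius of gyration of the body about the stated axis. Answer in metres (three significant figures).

0.595

Rectangular plate: I_cm = (1/12)Mb² = (1/12)(4.13)(1.15)² = 0.45516 kg m^2; centre at d = 0.296 m, so I = I_cm + Md² gives I = 0.45516 + (4.13)(0.296)² = 0.81701 kg m^2.
Rectangular plate: I_cm = (1/12)M(a²+b²) = (1/12)(4.6)[(1.32)² + (1.33)²] = 1.346 kg m^2; centre at d = 0.383 m, so I = I_cm + Md² gives I = 1.346 + (4.6)(0.383)² = 2.0208 kg m^2.
Solid sphere: I_cm = (2/5)MR² = (2/5)(4.49)(0.184)² = 0.060805 kg m^2; centre at d = 0.631 m, so I = I_cm + Md² gives I = 0.060805 + (4.49)(0.631)² = 1.8485 kg m^2.
Total I = 4.6863 kg m^2; total mass M = 13.22 kg.
k = √(I/M) = √(4.6863/13.22) = 0.59539 m.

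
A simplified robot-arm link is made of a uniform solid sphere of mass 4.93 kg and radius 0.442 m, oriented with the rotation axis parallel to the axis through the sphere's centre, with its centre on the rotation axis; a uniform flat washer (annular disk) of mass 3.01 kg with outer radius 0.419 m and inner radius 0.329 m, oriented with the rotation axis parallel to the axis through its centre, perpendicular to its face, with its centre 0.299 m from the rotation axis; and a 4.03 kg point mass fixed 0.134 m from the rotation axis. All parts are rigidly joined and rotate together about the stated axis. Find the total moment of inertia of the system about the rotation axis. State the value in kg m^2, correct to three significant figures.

Solid sphere: I_cm = (2/5)MR² = (2/5)(4.93)(0.442)² = 0.38526 kg m^2; axis through the centre, so I = 0.38526 kg m^2.
Annular disk: I_cm = (1/2)M(R²+r²) = (1/2)(3.01)[(0.419)² + (0.329)²] = 0.42712 kg m^2; centre at d = 0.299 m, so the parallel axis theorem gives I = 0.42712 + (3.01)(0.299)² = 0.69622 kg m^2.
Point mass: I_cm = 0; centre at d = 0.134 m, so the parallel axis theorem gives I = 0 + (4.03)(0.134)² = 0.072363 kg m^2.
Total I = 0.38526 + 0.69622 + 0.072363 = 1.1538 kg m^2.

1.15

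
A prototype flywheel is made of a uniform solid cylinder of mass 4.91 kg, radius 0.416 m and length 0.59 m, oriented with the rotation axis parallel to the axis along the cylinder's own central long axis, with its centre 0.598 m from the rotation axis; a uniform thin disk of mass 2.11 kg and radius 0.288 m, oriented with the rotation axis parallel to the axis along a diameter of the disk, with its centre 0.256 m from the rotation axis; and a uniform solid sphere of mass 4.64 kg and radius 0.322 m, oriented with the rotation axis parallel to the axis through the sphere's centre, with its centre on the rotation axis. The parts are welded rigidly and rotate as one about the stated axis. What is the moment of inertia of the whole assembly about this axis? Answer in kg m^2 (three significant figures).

2.56

Solid cylinder: I_cm = (1/2)MR² = (1/2)(4.91)(0.416)² = 0.42485 kg m^2; centre at d = 0.598 m, so I = I_cm + Md² gives I = 0.42485 + (4.91)(0.598)² = 2.1807 kg m^2.
Thin disk: I_cm = (1/4)MR² = (1/4)(2.11)(0.288)² = 0.043753 kg m^2; centre at d = 0.256 m, so I = I_cm + Md² gives I = 0.043753 + (2.11)(0.256)² = 0.18203 kg m^2.
Solid sphere: I_cm = (2/5)MR² = (2/5)(4.64)(0.322)² = 0.19244 kg m^2; axis through the centre, so I = 0.19244 kg m^2.
Total I = 2.1807 + 0.18203 + 0.19244 = 2.5552 kg m^2.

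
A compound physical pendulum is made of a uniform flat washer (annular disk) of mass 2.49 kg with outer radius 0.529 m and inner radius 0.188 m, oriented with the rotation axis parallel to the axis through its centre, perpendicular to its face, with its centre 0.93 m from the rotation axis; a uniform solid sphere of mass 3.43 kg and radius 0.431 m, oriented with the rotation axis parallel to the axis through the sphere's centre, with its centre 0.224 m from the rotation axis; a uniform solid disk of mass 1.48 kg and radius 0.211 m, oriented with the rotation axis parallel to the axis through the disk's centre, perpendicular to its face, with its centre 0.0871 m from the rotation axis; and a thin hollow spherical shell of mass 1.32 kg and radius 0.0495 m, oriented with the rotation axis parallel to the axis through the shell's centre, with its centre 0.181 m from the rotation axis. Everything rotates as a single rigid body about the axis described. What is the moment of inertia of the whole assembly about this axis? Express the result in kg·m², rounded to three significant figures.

Annular disk: I_cm = (1/2)M(R²+r²) = (1/2)(2.49)[(0.529)² + (0.188)²] = 0.39241 kg·m²; centre at d = 0.93 m, so I = I_cm + Md² gives I = 0.39241 + (2.49)(0.93)² = 2.546 kg·m².
Solid sphere: I_cm = (2/5)MR² = (2/5)(3.43)(0.431)² = 0.25486 kg·m²; centre at d = 0.224 m, so I = I_cm + Md² gives I = 0.25486 + (3.43)(0.224)² = 0.42697 kg·m².
Solid disk: I_cm = (1/2)MR² = (1/2)(1.48)(0.211)² = 0.032946 kg·m²; centre at d = 0.0871 m, so I = I_cm + Md² gives I = 0.032946 + (1.48)(0.0871)² = 0.044173 kg·m².
Spherical shell: I_cm = (2/3)MR² = (2/3)(1.32)(0.0495)² = 0.0021562 kg·m²; centre at d = 0.181 m, so I = I_cm + Md² gives I = 0.0021562 + (1.32)(0.181)² = 0.045401 kg·m².
Total I = 2.546 + 0.42697 + 0.044173 + 0.045401 = 3.0625 kg·m².

3.06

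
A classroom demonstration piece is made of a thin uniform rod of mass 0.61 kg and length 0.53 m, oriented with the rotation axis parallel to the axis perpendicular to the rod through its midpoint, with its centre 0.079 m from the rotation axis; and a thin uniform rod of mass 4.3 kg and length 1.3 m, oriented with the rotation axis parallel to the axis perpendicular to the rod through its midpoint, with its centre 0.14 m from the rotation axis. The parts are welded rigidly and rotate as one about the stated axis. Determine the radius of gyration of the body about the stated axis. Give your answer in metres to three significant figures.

0.380

Thin rod: I_cm = (1/12)ML² = (1/12)(0.61)(0.53)² = 0.014279 kg m^2; centre at d = 0.079 m, so the parallel axis theorem gives I = 0.014279 + (0.61)(0.079)² = 0.018086 kg m^2.
Thin rod: I_cm = (1/12)ML² = (1/12)(4.3)(1.3)² = 0.60558 kg m^2; centre at d = 0.14 m, so the parallel axis theorem gives I = 0.60558 + (4.3)(0.14)² = 0.68986 kg m^2.
Total I = 0.70795 kg m^2; total mass M = 4.91 kg.
k = √(I/M) = √(0.70795/4.91) = 0.37972 m.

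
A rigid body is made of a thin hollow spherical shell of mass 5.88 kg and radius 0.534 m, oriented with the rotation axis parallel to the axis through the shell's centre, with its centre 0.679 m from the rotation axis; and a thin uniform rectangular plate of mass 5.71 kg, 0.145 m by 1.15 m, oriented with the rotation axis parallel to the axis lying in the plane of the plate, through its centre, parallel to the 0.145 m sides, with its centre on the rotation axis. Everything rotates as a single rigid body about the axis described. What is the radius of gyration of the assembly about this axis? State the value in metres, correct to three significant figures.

0.620

Spherical shell: I_cm = (2/3)MR² = (2/3)(5.88)(0.534)² = 1.1178 kg·m²; centre at d = 0.679 m, so the parallel axis theorem gives I = 1.1178 + (5.88)(0.679)² = 3.8287 kg·m².
Rectangular plate: I_cm = (1/12)Mb² = (1/12)(5.71)(1.15)² = 0.62929 kg·m²; axis through the centre, so I = 0.62929 kg·m².
Total I = 4.458 kg·m²; total mass M = 11.59 kg.
k = √(I/M) = √(4.458/11.59) = 0.6202 m.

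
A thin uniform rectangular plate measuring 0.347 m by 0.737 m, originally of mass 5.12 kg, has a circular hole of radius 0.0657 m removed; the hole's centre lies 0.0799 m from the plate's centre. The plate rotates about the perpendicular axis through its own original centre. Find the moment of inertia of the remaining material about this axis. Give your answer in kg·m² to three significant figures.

Unpierced body about its centre: I₀ = (1/12)M(a²+b²) = (1/12)(5.12)[(0.347)² + (0.737)²] = 0.28313 kg·m².
The removed disk has mass m = M·πr²/(ab) = (5.12)·π(0.0657)²/(0.347·0.737) = 0.27149 kg (same uniform areal density).
Its moment of inertia about the rotation axis (parallel-axis theorem): I_hole = (1/2)mr² + md² = (1/2)(0.27149)(0.0657)² + (0.27149)(0.0799)² = 0.0023191 kg·m².
Treating the hole as negative mass, I = I₀ − I_hole = 0.28313 − 0.0023191 = 0.28081 kg·m².

0.281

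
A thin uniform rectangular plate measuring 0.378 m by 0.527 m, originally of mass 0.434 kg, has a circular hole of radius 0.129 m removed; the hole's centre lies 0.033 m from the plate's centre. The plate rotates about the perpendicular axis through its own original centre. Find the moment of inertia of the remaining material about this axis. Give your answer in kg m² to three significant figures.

0.0141

Unpierced body about its centre: I₀ = (1/12)M(a²+b²) = (1/12)(0.434)[(0.378)² + (0.527)²] = 0.015212 kg m².
The removed disk has mass m = M·πr²/(ab) = (0.434)·π(0.129)²/(0.378·0.527) = 0.1139 kg (same uniform areal density).
Its moment of inertia about the rotation axis (parallel-axis theorem): I_hole = (1/2)mr² + md² = (1/2)(0.1139)(0.129)² + (0.1139)(0.033)² = 0.0010717 kg m².
Treating the hole as negative mass, I = I₀ − I_hole = 0.015212 − 0.0010717 = 0.01414 kg m².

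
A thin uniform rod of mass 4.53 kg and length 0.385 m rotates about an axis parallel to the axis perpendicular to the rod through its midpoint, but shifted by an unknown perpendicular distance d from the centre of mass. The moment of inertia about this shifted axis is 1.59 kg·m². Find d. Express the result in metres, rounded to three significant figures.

About the centre-of-mass axis, I_cm = (1/12)ML² = (1/12)(4.53)(0.385)² = 0.055955 kg·m².
Parallel axis theorem: I = I_cm + Md², so Md² = 1.59 − 0.055955 = 1.534 kg·m².
d = √(1.534 / 4.53) = 0.58193 m.

0.582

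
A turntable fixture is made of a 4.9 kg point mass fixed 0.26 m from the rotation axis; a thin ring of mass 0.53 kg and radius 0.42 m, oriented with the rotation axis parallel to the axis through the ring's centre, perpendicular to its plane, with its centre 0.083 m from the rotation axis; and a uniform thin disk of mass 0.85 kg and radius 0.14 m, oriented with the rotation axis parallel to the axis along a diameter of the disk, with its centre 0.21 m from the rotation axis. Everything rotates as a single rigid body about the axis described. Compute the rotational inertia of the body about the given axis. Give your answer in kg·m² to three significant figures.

0.470

Point mass: I_cm = 0; centre at d = 0.26 m, so I = I_cm + Md² gives I = 0 + (4.9)(0.26)² = 0.33124 kg·m².
Thin ring: I_cm = MR² = (0.53)(0.42)² = 0.093492 kg·m²; centre at d = 0.083 m, so I = I_cm + Md² gives I = 0.093492 + (0.53)(0.083)² = 0.097143 kg·m².
Thin disk: I_cm = (1/4)MR² = (1/4)(0.85)(0.14)² = 0.004165 kg·m²; centre at d = 0.21 m, so I = I_cm + Md² gives I = 0.004165 + (0.85)(0.21)² = 0.04165 kg·m².
Total I = 0.33124 + 0.097143 + 0.04165 = 0.47003 kg·m².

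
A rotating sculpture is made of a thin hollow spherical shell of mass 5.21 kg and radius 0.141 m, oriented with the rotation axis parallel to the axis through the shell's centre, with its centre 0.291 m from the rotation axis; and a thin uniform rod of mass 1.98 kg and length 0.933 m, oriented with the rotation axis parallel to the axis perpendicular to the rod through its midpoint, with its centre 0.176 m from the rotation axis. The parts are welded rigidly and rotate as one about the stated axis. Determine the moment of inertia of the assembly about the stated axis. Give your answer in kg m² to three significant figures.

Spherical shell: I_cm = (2/3)MR² = (2/3)(5.21)(0.141)² = 0.069053 kg m²; centre at d = 0.291 m, so the parallel axis theorem gives I = 0.069053 + (5.21)(0.291)² = 0.51024 kg m².
Thin rod: I_cm = (1/12)ML² = (1/12)(1.98)(0.933)² = 0.14363 kg m²; centre at d = 0.176 m, so the parallel axis theorem gives I = 0.14363 + (1.98)(0.176)² = 0.20496 kg m².
Total I = 0.51024 + 0.20496 = 0.7152 kg m².

0.715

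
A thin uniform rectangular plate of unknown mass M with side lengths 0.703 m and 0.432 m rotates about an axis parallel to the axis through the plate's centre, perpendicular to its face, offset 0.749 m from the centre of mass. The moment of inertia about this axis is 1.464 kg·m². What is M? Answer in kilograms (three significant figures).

I = I_cm + Md² = (1/12)M(a²+b²) + Md² = M·[0.0833333·[(0.703)² + (0.432)²] + (0.749)²] = M·0.61774.
So M = 1.464 / 0.61774 = 2.3699 kg.

2.37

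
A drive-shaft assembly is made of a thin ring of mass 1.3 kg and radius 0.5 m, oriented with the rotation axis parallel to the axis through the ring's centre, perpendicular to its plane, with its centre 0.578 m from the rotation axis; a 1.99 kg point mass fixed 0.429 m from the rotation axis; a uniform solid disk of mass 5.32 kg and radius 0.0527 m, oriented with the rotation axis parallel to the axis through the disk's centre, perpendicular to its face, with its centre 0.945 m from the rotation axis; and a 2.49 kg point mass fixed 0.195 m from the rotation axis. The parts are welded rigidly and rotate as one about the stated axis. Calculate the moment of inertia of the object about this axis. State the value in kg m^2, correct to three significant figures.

5.98

Thin ring: I_cm = MR² = (1.3)(0.5)² = 0.325 kg m^2; centre at d = 0.578 m, so the parallel axis theorem gives I = 0.325 + (1.3)(0.578)² = 0.75931 kg m^2.
Point mass: I_cm = 0; centre at d = 0.429 m, so the parallel axis theorem gives I = 0 + (1.99)(0.429)² = 0.36624 kg m^2.
Solid disk: I_cm = (1/2)MR² = (1/2)(5.32)(0.0527)² = 0.0073876 kg m^2; centre at d = 0.945 m, so the parallel axis theorem gives I = 0.0073876 + (5.32)(0.945)² = 4.7583 kg m^2.
Point mass: I_cm = 0; centre at d = 0.195 m, so the parallel axis theorem gives I = 0 + (2.49)(0.195)² = 0.094682 kg m^2.
Total I = 0.75931 + 0.36624 + 4.7583 + 0.094682 = 5.9785 kg m^2.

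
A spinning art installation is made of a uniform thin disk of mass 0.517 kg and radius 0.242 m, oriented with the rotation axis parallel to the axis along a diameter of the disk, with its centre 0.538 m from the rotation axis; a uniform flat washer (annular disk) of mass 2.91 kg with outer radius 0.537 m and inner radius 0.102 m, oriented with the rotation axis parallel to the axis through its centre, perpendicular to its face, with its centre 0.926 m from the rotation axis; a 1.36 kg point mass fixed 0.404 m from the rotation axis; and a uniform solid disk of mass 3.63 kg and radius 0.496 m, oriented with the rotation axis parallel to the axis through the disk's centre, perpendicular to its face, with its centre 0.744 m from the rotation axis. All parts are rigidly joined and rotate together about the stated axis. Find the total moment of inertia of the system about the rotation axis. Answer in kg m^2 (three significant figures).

Thin disk: I_cm = (1/4)MR² = (1/4)(0.517)(0.242)² = 0.0075694 kg m^2; centre at d = 0.538 m, so I = I_cm + Md² gives I = 0.0075694 + (0.517)(0.538)² = 0.15721 kg m^2.
Annular disk: I_cm = (1/2)M(R²+r²) = (1/2)(2.91)[(0.537)² + (0.102)²] = 0.43471 kg m^2; centre at d = 0.926 m, so I = I_cm + Md² gives I = 0.43471 + (2.91)(0.926)² = 2.93 kg m^2.
Point mass: I_cm = 0; centre at d = 0.404 m, so I = I_cm + Md² gives I = 0 + (1.36)(0.404)² = 0.22197 kg m^2.
Solid disk: I_cm = (1/2)MR² = (1/2)(3.63)(0.496)² = 0.44652 kg m^2; centre at d = 0.744 m, so I = I_cm + Md² gives I = 0.44652 + (3.63)(0.744)² = 2.4559 kg m^2.
Total I = 0.15721 + 2.93 + 0.22197 + 2.4559 = 5.765 kg m^2.

5.77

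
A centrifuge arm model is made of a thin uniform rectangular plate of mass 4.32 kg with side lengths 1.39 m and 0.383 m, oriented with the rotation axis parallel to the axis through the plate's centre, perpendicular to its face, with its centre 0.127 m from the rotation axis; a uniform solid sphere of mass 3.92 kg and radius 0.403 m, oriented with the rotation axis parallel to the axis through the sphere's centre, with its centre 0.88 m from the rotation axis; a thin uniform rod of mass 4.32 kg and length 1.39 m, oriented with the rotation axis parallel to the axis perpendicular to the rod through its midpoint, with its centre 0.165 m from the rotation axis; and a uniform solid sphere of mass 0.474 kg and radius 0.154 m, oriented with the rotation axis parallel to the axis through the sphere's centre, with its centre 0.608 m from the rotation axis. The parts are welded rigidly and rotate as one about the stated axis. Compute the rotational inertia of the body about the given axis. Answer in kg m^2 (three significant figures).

5.10

Rectangular plate: I_cm = (1/12)M(a²+b²) = (1/12)(4.32)[(1.39)² + (0.383)²] = 0.74836 kg m^2; centre at d = 0.127 m, so I = I_cm + Md² gives I = 0.74836 + (4.32)(0.127)² = 0.81804 kg m^2.
Solid sphere: I_cm = (2/5)MR² = (2/5)(3.92)(0.403)² = 0.25466 kg m^2; centre at d = 0.88 m, so I = I_cm + Md² gives I = 0.25466 + (3.92)(0.88)² = 3.2903 kg m^2.
Thin rod: I_cm = (1/12)ML² = (1/12)(4.32)(1.39)² = 0.69556 kg m^2; centre at d = 0.165 m, so I = I_cm + Md² gives I = 0.69556 + (4.32)(0.165)² = 0.81317 kg m^2.
Solid sphere: I_cm = (2/5)MR² = (2/5)(0.474)(0.154)² = 0.0044966 kg m^2; centre at d = 0.608 m, so I = I_cm + Md² gives I = 0.0044966 + (0.474)(0.608)² = 0.17972 kg m^2.
Total I = 0.81804 + 3.2903 + 0.81317 + 0.17972 = 5.1012 kg m^2.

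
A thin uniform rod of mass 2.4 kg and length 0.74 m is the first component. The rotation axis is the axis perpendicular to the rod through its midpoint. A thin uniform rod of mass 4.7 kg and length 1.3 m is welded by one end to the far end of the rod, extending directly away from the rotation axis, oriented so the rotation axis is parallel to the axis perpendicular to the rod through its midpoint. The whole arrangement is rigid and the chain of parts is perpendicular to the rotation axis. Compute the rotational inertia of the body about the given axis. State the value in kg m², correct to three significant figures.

Thin rod: I_cm = (1/12)ML² = (1/12)(2.4)(0.74)² = 0.10952 kg m²; axis through the centre, so I = 0.10952 kg m².
Thin rod: I_cm = (1/12)ML² = (1/12)(4.7)(1.3)² = 0.66192 kg m²; centre at d = 0.37 + 0.65 = 1.02 m, so I = I_cm + Md² gives I = 0.66192 + (4.7)(1.02)² = 5.5518 kg m².
Total I = 0.10952 + 5.5518 = 5.6613 kg m².

5.66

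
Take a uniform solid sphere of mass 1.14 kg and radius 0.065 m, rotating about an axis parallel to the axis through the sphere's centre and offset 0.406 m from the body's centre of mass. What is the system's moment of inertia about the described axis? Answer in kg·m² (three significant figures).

I_cm = (2/5)MR² = (2/5)(1.14)(0.065)² = 0.0019266 kg·m²; centre at d = 0.406 m, so I = I_cm + Md² gives I = 0.0019266 + (1.14)(0.406)² = 0.18984 kg·m².

0.190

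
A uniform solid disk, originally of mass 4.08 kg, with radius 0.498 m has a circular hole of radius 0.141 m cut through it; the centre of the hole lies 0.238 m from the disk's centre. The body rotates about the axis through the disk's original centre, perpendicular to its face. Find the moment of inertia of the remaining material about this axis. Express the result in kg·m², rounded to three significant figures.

0.484

Unpierced body about its centre: I₀ = (1/2)MR² = (1/2)(4.08)(0.498)² = 0.50593 kg·m².
The removed disk has mass m = M·(r/R)² = (4.08)(0.141/0.498)² = 0.32707 kg (same uniform areal density).
Its moment of inertia about the rotation axis (parallel-axis theorem): I_hole = (1/2)mr² + md² = (1/2)(0.32707)(0.141)² + (0.32707)(0.238)² = 0.021778 kg·m².
Treating the hole as negative mass, I = I₀ − I_hole = 0.50593 − 0.021778 = 0.48415 kg·m².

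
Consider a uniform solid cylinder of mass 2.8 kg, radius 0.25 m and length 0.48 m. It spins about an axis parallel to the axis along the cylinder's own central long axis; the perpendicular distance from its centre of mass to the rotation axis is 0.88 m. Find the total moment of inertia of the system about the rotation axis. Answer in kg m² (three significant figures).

I_cm = (1/2)MR² = (1/2)(2.8)(0.25)² = 0.0875 kg m²; centre at d = 0.88 m, so the parallel axis theorem gives I = 0.0875 + (2.8)(0.88)² = 2.2558 kg m².

2.26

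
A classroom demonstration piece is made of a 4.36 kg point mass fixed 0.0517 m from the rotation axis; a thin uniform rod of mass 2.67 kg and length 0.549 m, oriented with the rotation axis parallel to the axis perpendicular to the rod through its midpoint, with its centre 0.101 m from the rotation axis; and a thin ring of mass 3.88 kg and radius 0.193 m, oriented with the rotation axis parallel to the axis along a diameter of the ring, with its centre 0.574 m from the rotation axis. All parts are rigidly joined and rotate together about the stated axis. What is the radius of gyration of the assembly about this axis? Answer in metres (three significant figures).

Point mass: I_cm = 0; centre at d = 0.0517 m, so the parallel axis theorem gives I = 0 + (4.36)(0.0517)² = 0.011654 kg·m².
Thin rod: I_cm = (1/12)ML² = (1/12)(2.67)(0.549)² = 0.067062 kg·m²; centre at d = 0.101 m, so the parallel axis theorem gives I = 0.067062 + (2.67)(0.101)² = 0.094298 kg·m².
Thin ring: I_cm = (1/2)MR² = (1/2)(3.88)(0.193)² = 0.072263 kg·m²; centre at d = 0.574 m, so the parallel axis theorem gives I = 0.072263 + (3.88)(0.574)² = 1.3506 kg·m².
Total I = 1.4566 kg·m²; total mass M = 10.91 kg.
k = √(I/M) = √(1.4566/10.91) = 0.36539 m.

0.365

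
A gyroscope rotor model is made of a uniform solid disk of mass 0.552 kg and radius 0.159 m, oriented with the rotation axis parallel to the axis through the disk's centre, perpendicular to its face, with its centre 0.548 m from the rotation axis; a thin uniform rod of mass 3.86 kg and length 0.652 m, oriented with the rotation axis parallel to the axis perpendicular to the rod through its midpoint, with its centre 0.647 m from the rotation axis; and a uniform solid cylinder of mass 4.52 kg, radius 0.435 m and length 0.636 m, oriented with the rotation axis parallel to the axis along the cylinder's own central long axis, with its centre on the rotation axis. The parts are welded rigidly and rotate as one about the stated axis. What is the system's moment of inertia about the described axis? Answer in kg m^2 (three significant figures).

Solid disk: I_cm = (1/2)MR² = (1/2)(0.552)(0.159)² = 0.0069776 kg m^2; centre at d = 0.548 m, so the parallel axis theorem gives I = 0.0069776 + (0.552)(0.548)² = 0.17275 kg m^2.
Thin rod: I_cm = (1/12)ML² = (1/12)(3.86)(0.652)² = 0.13674 kg m^2; centre at d = 0.647 m, so the parallel axis theorem gives I = 0.13674 + (3.86)(0.647)² = 1.7526 kg m^2.
Solid cylinder: I_cm = (1/2)MR² = (1/2)(4.52)(0.435)² = 0.42765 kg m^2; axis through the centre, so I = 0.42765 kg m^2.
Total I = 0.17275 + 1.7526 + 0.42765 = 2.353 kg m^2.

2.35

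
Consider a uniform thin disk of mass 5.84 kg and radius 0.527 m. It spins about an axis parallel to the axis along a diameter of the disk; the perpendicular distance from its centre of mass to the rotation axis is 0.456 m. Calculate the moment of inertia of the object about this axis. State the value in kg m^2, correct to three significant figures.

I_cm = (1/4)MR² = (1/4)(5.84)(0.527)² = 0.40548 kg m^2; centre at d = 0.456 m, so I = I_cm + Md² gives I = 0.40548 + (5.84)(0.456)² = 1.6198 kg m^2.

1.62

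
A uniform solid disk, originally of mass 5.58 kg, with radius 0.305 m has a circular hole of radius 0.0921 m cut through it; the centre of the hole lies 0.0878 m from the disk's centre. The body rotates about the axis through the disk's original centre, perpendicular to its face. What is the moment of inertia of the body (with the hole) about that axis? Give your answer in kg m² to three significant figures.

0.253

Unpierced body about its centre: I₀ = (1/2)MR² = (1/2)(5.58)(0.305)² = 0.25954 kg m².
The removed disk has mass m = M·(r/R)² = (5.58)(0.0921/0.305)² = 0.50881 kg (same uniform areal density).
Its moment of inertia about the rotation axis (parallel-axis theorem): I_hole = (1/2)mr² + md² = (1/2)(0.50881)(0.0921)² + (0.50881)(0.0878)² = 0.0060803 kg m².
Treating the hole as negative mass, I = I₀ − I_hole = 0.25954 − 0.0060803 = 0.25346 kg m².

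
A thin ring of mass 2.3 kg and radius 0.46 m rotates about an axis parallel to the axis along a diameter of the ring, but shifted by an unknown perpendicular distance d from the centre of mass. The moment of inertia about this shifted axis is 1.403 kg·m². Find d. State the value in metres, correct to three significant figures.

0.710

About the centre-of-mass axis, I_cm = (1/2)MR² = (1/2)(2.3)(0.46)² = 0.24334 kg·m².
Parallel axis theorem: I = I_cm + Md², so Md² = 1.403 − 0.24334 = 1.1597 kg·m².
d = √(1.1597 / 2.3) = 0.71007 m.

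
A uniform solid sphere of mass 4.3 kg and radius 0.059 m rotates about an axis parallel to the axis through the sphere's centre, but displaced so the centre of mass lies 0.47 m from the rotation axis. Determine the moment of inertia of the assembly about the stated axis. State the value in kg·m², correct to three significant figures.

0.956

I_cm = (2/5)MR² = (2/5)(4.3)(0.059)² = 0.0059873 kg·m²; centre at d = 0.47 m, so the parallel axis theorem gives I = 0.0059873 + (4.3)(0.47)² = 0.95586 kg·m².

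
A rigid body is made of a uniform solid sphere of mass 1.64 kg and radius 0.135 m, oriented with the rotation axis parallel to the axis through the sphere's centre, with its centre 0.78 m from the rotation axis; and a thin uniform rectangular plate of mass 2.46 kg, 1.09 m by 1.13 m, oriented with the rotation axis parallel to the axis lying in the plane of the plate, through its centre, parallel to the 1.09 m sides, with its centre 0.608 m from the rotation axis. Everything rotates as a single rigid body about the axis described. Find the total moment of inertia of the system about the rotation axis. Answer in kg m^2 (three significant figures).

Solid sphere: I_cm = (2/5)MR² = (2/5)(1.64)(0.135)² = 0.011956 kg m^2; centre at d = 0.78 m, so I = I_cm + Md² gives I = 0.011956 + (1.64)(0.78)² = 1.0097 kg m^2.
Rectangular plate: I_cm = (1/12)Mb² = (1/12)(2.46)(1.13)² = 0.26176 kg m^2; centre at d = 0.608 m, so I = I_cm + Md² gives I = 0.26176 + (2.46)(0.608)² = 1.1711 kg m^2.
Total I = 1.0097 + 1.1711 = 2.1809 kg m^2.

2.18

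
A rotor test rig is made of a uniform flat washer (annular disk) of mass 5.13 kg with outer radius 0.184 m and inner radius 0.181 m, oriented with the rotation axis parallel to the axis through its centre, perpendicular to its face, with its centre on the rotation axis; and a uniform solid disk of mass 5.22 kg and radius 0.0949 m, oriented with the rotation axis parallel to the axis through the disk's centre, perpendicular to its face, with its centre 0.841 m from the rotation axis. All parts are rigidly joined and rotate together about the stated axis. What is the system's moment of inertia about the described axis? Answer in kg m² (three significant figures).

Annular disk: I_cm = (1/2)M(R²+r²) = (1/2)(5.13)[(0.184)² + (0.181)²] = 0.17087 kg m²; axis through the centre, so I = 0.17087 kg m².
Solid disk: I_cm = (1/2)MR² = (1/2)(5.22)(0.0949)² = 0.023506 kg m²; centre at d = 0.841 m, so the parallel axis theorem gives I = 0.023506 + (5.22)(0.841)² = 3.7155 kg m².
Total I = 0.17087 + 3.7155 = 3.8864 kg m².

3.89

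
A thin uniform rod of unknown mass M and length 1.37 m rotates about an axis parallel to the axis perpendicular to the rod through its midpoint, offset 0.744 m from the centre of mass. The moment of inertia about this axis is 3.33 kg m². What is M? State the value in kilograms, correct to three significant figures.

I = I_cm + Md² = (1/12)ML² + Md² = M·[0.0833333·(1.37)² + (0.744)²] = M·0.70994.
So M = 3.33 / 0.70994 = 4.6905 kg.

4.69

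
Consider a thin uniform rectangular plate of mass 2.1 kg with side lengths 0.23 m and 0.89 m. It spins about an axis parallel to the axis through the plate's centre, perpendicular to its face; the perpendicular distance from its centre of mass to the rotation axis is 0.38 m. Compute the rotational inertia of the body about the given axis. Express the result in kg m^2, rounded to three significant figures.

I_cm = (1/12)M(a²+b²) = (1/12)(2.1)[(0.23)² + (0.89)²] = 0.14787 kg m^2; centre at d = 0.38 m, so the parallel axis theorem gives I = 0.14787 + (2.1)(0.38)² = 0.45111 kg m^2.

0.451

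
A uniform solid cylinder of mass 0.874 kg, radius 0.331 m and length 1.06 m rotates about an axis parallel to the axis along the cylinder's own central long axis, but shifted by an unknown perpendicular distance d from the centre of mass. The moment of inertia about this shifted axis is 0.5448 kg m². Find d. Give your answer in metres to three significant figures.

0.754

About the centre-of-mass axis, I_cm = (1/2)MR² = (1/2)(0.874)(0.331)² = 0.047878 kg m².
Parallel axis theorem: I = I_cm + Md², so Md² = 0.5448 − 0.047878 = 0.49692 kg m².
d = √(0.49692 / 0.874) = 0.75403 m.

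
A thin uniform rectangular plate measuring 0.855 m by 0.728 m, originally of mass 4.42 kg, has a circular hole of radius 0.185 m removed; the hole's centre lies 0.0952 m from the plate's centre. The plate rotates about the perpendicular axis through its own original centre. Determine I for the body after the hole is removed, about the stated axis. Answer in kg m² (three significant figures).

Unpierced body about its centre: I₀ = (1/12)M(a²+b²) = (1/12)(4.42)[(0.855)² + (0.728)²] = 0.46447 kg m².
The removed disk has mass m = M·πr²/(ab) = (4.42)·π(0.185)²/(0.855·0.728) = 0.76352 kg (same uniform areal density).
Its moment of inertia about the rotation axis (parallel-axis theorem): I_hole = (1/2)mr² + md² = (1/2)(0.76352)(0.185)² + (0.76352)(0.0952)² = 0.019985 kg m².
Treating the hole as negative mass, I = I₀ − I_hole = 0.46447 − 0.019985 = 0.44449 kg m².

0.444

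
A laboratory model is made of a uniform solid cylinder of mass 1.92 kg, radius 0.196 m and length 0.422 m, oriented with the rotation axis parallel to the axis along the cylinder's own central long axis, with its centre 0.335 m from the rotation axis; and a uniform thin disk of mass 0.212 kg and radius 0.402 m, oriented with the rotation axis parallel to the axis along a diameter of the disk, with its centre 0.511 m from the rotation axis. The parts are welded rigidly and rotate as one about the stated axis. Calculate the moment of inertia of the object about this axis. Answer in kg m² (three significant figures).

0.316

Solid cylinder: I_cm = (1/2)MR² = (1/2)(1.92)(0.196)² = 0.036879 kg m²; centre at d = 0.335 m, so the parallel axis theorem gives I = 0.036879 + (1.92)(0.335)² = 0.25235 kg m².
Thin disk: I_cm = (1/4)MR² = (1/4)(0.212)(0.402)² = 0.008565 kg m²; centre at d = 0.511 m, so the parallel axis theorem gives I = 0.008565 + (0.212)(0.511)² = 0.063923 kg m².
Total I = 0.25235 + 0.063923 = 0.31627 kg m².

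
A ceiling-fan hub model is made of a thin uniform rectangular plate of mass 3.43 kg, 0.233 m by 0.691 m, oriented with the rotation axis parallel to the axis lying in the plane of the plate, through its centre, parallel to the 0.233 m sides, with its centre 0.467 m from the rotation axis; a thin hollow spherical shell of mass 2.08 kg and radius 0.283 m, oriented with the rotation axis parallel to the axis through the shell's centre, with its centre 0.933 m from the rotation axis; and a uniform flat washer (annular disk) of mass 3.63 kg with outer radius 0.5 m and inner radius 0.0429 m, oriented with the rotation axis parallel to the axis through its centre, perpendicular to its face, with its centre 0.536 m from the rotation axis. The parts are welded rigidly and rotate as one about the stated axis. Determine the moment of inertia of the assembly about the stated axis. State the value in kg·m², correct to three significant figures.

4.31

Rectangular plate: I_cm = (1/12)Mb² = (1/12)(3.43)(0.691)² = 0.13648 kg·m²; centre at d = 0.467 m, so I = I_cm + Md² gives I = 0.13648 + (3.43)(0.467)² = 0.88453 kg·m².
Spherical shell: I_cm = (2/3)MR² = (2/3)(2.08)(0.283)² = 0.11106 kg·m²; centre at d = 0.933 m, so I = I_cm + Md² gives I = 0.11106 + (2.08)(0.933)² = 1.9217 kg·m².
Annular disk: I_cm = (1/2)M(R²+r²) = (1/2)(3.63)[(0.5)² + (0.0429)²] = 0.45709 kg·m²; centre at d = 0.536 m, so I = I_cm + Md² gives I = 0.45709 + (3.63)(0.536)² = 1.5 kg·m².
Total I = 0.88453 + 1.9217 + 1.5 = 4.3062 kg·m².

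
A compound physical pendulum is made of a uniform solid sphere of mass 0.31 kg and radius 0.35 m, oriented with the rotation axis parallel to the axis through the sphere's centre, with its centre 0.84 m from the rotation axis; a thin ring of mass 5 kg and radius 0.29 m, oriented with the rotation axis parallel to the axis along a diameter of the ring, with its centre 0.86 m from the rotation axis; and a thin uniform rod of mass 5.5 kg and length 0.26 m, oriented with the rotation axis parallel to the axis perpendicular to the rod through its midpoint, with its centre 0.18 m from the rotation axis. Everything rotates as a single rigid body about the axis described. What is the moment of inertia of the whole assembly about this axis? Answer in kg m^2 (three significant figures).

Solid sphere: I_cm = (2/5)MR² = (2/5)(0.31)(0.35)² = 0.01519 kg m^2; centre at d = 0.84 m, so the parallel axis theorem gives I = 0.01519 + (0.31)(0.84)² = 0.23393 kg m^2.
Thin ring: I_cm = (1/2)MR² = (1/2)(5)(0.29)² = 0.21025 kg m^2; centre at d = 0.86 m, so the parallel axis theorem gives I = 0.21025 + (5)(0.86)² = 3.9082 kg m^2.
Thin rod: I_cm = (1/12)ML² = (1/12)(5.5)(0.26)² = 0.030983 kg m^2; centre at d = 0.18 m, so the parallel axis theorem gives I = 0.030983 + (5.5)(0.18)² = 0.20918 kg m^2.
Total I = 0.23393 + 3.9082 + 0.20918 = 4.3514 kg m^2.

4.35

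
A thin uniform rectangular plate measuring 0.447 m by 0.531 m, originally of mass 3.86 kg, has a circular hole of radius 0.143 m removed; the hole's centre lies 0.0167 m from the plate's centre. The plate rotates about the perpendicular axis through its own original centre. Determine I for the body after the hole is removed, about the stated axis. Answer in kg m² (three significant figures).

0.144

Unpierced body about its centre: I₀ = (1/12)M(a²+b²) = (1/12)(3.86)[(0.447)² + (0.531)²] = 0.15497 kg m².
The removed disk has mass m = M·πr²/(ab) = (3.86)·π(0.143)²/(0.447·0.531) = 1.0447 kg (same uniform areal density).
Its moment of inertia about the rotation axis (parallel-axis theorem): I_hole = (1/2)mr² + md² = (1/2)(1.0447)(0.143)² + (1.0447)(0.0167)² = 0.010973 kg m².
Treating the hole as negative mass, I = I₀ − I_hole = 0.15497 − 0.010973 = 0.144 kg m².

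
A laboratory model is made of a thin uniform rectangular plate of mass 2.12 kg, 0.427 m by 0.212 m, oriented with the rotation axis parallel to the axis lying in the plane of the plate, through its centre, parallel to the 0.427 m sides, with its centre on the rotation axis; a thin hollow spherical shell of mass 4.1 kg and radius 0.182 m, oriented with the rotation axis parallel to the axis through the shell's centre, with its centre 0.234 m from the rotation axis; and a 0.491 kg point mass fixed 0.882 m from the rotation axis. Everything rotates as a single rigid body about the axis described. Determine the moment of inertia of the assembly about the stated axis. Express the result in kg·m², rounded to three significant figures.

Rectangular plate: I_cm = (1/12)Mb² = (1/12)(2.12)(0.212)² = 0.0079401 kg·m²; axis through the centre, so I = 0.0079401 kg·m².
Spherical shell: I_cm = (2/3)MR² = (2/3)(4.1)(0.182)² = 0.090539 kg·m²; centre at d = 0.234 m, so the parallel axis theorem gives I = 0.090539 + (4.1)(0.234)² = 0.31504 kg·m².
Point mass: I_cm = 0; centre at d = 0.882 m, so the parallel axis theorem gives I = 0 + (0.491)(0.882)² = 0.38196 kg·m².
Total I = 0.0079401 + 0.31504 + 0.38196 = 0.70494 kg·m².

0.705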